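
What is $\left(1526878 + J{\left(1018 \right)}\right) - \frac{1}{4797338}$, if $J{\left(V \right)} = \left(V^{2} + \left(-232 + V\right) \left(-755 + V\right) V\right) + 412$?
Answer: $\frac{1021845169643843}{4797338} \approx 2.13 \cdot 10^{8}$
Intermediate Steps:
$J{\left(V \right)} = 412 + V^{2} + V \left(-755 + V\right) \left(-232 + V\right)$ ($J{\left(V \right)} = \left(V^{2} + \left(-755 + V\right) \left(-232 + V\right) V\right) + 412 = \left(V^{2} + V \left(-755 + V\right) \left(-232 + V\right)\right) + 412 = 412 + V^{2} + V \left(-755 + V\right) \left(-232 + V\right)$)
$\left(1526878 + J{\left(1018 \right)}\right) - \frac{1}{4797338} = \left(1526878 + \left(412 + 1018^{3} - 986 \cdot 1018^{2} + 175160 \cdot 1018\right)\right) - \frac{1}{4797338} = \left(1526878 + \left(412 + 1054977832 - 1021815464 + 178312880\right)\right) - \frac{1}{4797338} = \left(1526878 + 211475660\right) - \frac{1}{4797338} = 213002538 - \frac{1}{4797338} = \frac{1021845169643843}{4797338}$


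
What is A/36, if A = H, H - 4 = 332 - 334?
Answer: 1/18 ≈ 0.055556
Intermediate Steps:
H = 2 (H = 4 + (332 - 334) = 4 - 2 = 2)
A = 2
A/36 = 2/36 = (1/36)*2 = 1/18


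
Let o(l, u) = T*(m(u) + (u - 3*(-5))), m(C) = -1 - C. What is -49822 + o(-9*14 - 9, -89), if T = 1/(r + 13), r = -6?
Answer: -49820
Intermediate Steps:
T = ⅐ (T = 1/(-6 + 13) = 1/7 = ⅐ ≈ 0.14286)
o(l, u) = 2 (o(l, u) = ((-1 - u) + (u - 3*(-5)))/7 = ((-1 - u) + (u + 15))/7 = ((-1 - u) + (15 + u))/7 = (⅐)*14 = 2)
-49822 + o(-9*14 - 9, -89) = -49822 + 2 = -49820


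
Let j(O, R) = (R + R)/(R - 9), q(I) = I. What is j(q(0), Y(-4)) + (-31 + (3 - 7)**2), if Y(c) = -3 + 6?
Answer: -16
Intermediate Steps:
Y(c) = 3
j(O, R) = 2*R/(-9 + R) (j(O, R) = (2*R)/(-9 + R) = 2*R/(-9 + R))
j(q(0), Y(-4)) + (-31 + (3 - 7)**2) = 2*3/(-9 + 3) + (-31 + (3 - 7)**2) = 2*3/(-6) + (-31 + (-4)**2) = 2*3*(-1/6) + (-31 + 16) = -1 - 15 = -16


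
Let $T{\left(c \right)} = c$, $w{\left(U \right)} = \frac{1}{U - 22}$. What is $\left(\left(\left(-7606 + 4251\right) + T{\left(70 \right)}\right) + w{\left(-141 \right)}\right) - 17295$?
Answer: $- \frac{3354541}{163} \approx -20580.0$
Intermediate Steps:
$w{\left(U \right)} = \frac{1}{-22 + U}$
$\left(\left(\left(-7606 + 4251\right) + T{\left(70 \right)}\right) + w{\left(-141 \right)}\right) - 17295 = \left(\left(\left(-7606 + 4251\right) + 70\right) + \frac{1}{-22 - 141}\right) - 17295 = \left(\left(-3355 + 70\right) + \frac{1}{-163}\right) - 17295 = \left(-3285 - \frac{1}{163}\right) - 17295 = - \frac{535456}{163} - 17295 = - \frac{3354541}{163}$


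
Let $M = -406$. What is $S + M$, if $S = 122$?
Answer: $-284$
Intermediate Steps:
$S + M = 122 - 406 = -284$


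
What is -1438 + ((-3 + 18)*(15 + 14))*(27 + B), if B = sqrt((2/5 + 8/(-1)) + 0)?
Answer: 10307 + 87*I*sqrt(190) ≈ 10307.0 + 1199.2*I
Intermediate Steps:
B = I*sqrt(190)/5 (B = sqrt((2*(1/5) + 8*(-1)) + 0) = sqrt((2/5 - 8) + 0) = sqrt(-38/5 + 0) = sqrt(-38/5) = I*sqrt(190)/5 ≈ 2.7568*I)
-1438 + ((-3 + 18)*(15 + 14))*(27 + B) = -1438 + ((-3 + 18)*(15 + 14))*(27 + I*sqrt(190)/5) = -1438 + (15*29)*(27 + I*sqrt(190)/5) = -1438 + 435*(27 + I*sqrt(190)/5) = -1438 + (11745 + 87*I*sqrt(190)) = 10307 + 87*I*sqrt(190)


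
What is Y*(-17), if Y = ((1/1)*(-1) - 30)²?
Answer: -16337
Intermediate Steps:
Y = 961 (Y = ((1*1)*(-1) - 30)² = (1*(-1) - 30)² = (-1 - 30)² = (-31)² = 961)
Y*(-17) = 961*(-17) = -16337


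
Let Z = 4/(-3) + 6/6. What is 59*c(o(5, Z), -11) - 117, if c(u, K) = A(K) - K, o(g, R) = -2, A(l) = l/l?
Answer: 591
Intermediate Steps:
A(l) = 1
Z = -⅓ (Z = 4*(-⅓) + 6*(⅙) = -4/3 + 1 = -⅓ ≈ -0.33333)
c(u, K) = 1 - K
59*c(o(5, Z), -11) - 117 = 59*(1 - 1*(-11)) - 117 = 59*(1 + 11) - 117 = 59*12 - 117 = 708 - 117 = 591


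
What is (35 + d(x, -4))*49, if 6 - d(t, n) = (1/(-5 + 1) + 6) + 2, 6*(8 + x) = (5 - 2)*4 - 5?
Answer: 6517/4 ≈ 1629.3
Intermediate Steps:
x = -41/6 (x = -8 + ((5 - 2)*4 - 5)/6 = -8 + (3*4 - 5)/6 = -8 + (12 - 5)/6 = -8 + (1/6)*7 = -8 + 7/6 = -41/6 ≈ -6.8333)
d(t, n) = -7/4 (d(t, n) = 6 - ((1/(-5 + 1) + 6) + 2) = 6 - ((1/(-4) + 6) + 2) = 6 - ((-1/4 + 6) + 2) = 6 - (23/4 + 2) = 6 - 1*31/4 = 6 - 31/4 = -7/4)
(35 + d(x, -4))*49 = (35 - 7/4)*49 = (133/4)*49 = 6517/4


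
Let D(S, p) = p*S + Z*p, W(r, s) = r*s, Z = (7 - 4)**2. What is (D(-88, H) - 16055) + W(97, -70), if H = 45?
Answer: -26400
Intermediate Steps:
Z = 9 (Z = 3**2 = 9)
D(S, p) = 9*p + S*p (D(S, p) = p*S + 9*p = S*p + 9*p = 9*p + S*p)
(D(-88, H) - 16055) + W(97, -70) = (45*(9 - 88) - 16055) + 97*(-70) = (45*(-79) - 16055) - 6790 = (-3555 - 16055) - 6790 = -19610 - 6790 = -26400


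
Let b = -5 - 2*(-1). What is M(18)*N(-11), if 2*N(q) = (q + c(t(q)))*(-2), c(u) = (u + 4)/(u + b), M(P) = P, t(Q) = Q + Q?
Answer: 4626/25 ≈ 185.04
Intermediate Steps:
t(Q) = 2*Q
b = -3 (b = -5 + 2 = -3)
c(u) = (4 + u)/(-3 + u) (c(u) = (u + 4)/(u - 3) = (4 + u)/(-3 + u))
N(q) = -q - (4 + 2*q)/(-3 + 2*q) (N(q) = ((q + (4 + 2*q)/(-3 + 2*q))*(-2))/2 = (-2*q - 2*(4 + 2*q)/(-3 + 2*q))/2 = -q - (4 + 2*q)/(-3 + 2*q))
M(18)*N(-11) = 18*((-4 - 11 - 2*(-11)²)/(-3 + 2*(-11))) = 18*((-4 - 11 - 2*121)/(-3 - 22)) = 18*((-4 - 11 - 242)/(-25)) = 18*(-1/25*(-257)) = 18*(257/25) = 4626/25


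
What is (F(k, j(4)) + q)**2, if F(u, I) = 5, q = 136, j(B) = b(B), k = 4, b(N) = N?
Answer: 19881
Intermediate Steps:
j(B) = B
(F(k, j(4)) + q)**2 = (5 + 136)**2 = 141**2 = 19881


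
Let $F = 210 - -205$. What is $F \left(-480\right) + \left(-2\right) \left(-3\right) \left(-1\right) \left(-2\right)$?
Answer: $-199188$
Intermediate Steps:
$F = 415$ ($F = 210 + 205 = 415$)
$F \left(-480\right) + \left(-2\right) \left(-3\right) \left(-1\right) \left(-2\right) = 415 \left(-480\right) + \left(-2\right) \left(-3\right) \left(-1\right) \left(-2\right) = -199200 + 6 \left(-1\right) \left(-2\right) = -199200 - -12 = -199200 + 12 = -199188$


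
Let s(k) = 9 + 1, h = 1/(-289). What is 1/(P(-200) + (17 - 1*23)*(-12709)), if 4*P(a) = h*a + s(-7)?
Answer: 578/44076357 ≈ 1.3114e-5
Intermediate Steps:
h = -1/289 ≈ -0.0034602
s(k) = 10
P(a) = 5/2 - a/1156 (P(a) = (-a/289 + 10)/4 = (10 - a/289)/4 = 5/2 - a/1156)
1/(P(-200) + (17 - 1*23)*(-12709)) = 1/((5/2 - 1/1156*(-200)) + (17 - 1*23)*(-12709)) = 1/((5/2 + 50/289) + (17 - 23)*(-12709)) = 1/(1545/578 - 6*(-12709)) = 1/(1545/578 + 76254) = 1/(44076357/578) = 578/44076357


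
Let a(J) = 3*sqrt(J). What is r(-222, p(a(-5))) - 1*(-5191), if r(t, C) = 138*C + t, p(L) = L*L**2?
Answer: 4969 - 18630*I*sqrt(5) ≈ 4969.0 - 41658.0*I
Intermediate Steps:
p(L) = L**3
r(t, C) = t + 138*C
r(-222, p(a(-5))) - 1*(-5191) = (-222 + 138*(3*sqrt(-5))**3) - 1*(-5191) = (-222 + 138*(3*(I*sqrt(5)))**3) + 5191 = (-222 + 138*(3*I*sqrt(5))**3) + 5191 = (-222 + 138*(-135*I*sqrt(5))) + 5191 = (-222 - 18630*I*sqrt(5)) + 5191 = 4969 - 18630*I*sqrt(5)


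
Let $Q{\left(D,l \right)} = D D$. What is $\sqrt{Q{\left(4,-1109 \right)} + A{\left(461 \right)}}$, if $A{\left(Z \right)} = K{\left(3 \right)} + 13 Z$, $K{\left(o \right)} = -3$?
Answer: $\sqrt{6006} \approx 77.498$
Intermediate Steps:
$Q{\left(D,l \right)} = D^{2}$
$A{\left(Z \right)} = -3 + 13 Z$
$\sqrt{Q{\left(4,-1109 \right)} + A{\left(461 \right)}} = \sqrt{4^{2} + \left(-3 + 13 \cdot 461\right)} = \sqrt{16 + \left(-3 + 5993\right)} = \sqrt{16 + 5990} = \sqrt{6006}$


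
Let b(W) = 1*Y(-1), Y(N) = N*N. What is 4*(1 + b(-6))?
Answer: 8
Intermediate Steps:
Y(N) = N²
b(W) = 1 (b(W) = 1*(-1)² = 1*1 = 1)
4*(1 + b(-6)) = 4*(1 + 1) = 4*2 = 8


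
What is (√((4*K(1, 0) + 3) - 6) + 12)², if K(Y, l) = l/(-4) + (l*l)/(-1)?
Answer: (12 + I*√3)² ≈ 141.0 + 41.569*I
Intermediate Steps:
K(Y, l) = -l² - l/4 (K(Y, l) = l*(-¼) + l²*(-1) = -l/4 - l² = -l² - l/4)
(√((4*K(1, 0) + 3) - 6) + 12)² = (√((4*(-1*0*(¼ + 0)) + 3) - 6) + 12)² = (√((4*(-1*0*¼) + 3) - 6) + 12)² = (√((4*0 + 3) - 6) + 12)² = (√((0 + 3) - 6) + 12)² = (√(3 - 6) + 12)² = (√(-3) + 12)² = (I*√3 + 12)² = (12 + I*√3)²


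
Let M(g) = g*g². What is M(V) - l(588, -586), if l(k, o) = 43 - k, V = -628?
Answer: -247672607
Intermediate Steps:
M(g) = g³
M(V) - l(588, -586) = (-628)³ - (43 - 1*588) = -247673152 - (43 - 588) = -247673152 - 1*(-545) = -247673152 + 545 = -247672607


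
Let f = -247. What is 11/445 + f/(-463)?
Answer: 115008/206035 ≈ 0.55820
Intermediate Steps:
11/445 + f/(-463) = 11/445 - 247/(-463) = 11*(1/445) - 247*(-1/463) = 11/445 + 247/463 = 115008/206035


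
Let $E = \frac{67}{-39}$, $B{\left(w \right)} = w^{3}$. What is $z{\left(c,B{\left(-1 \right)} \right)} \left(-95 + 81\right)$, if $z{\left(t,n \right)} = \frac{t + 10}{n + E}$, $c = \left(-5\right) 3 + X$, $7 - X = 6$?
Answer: $- \frac{1092}{53} \approx -20.604$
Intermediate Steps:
$X = 1$ ($X = 7 - 6 = 1$)
$c = -14$ ($c = \left(-5\right) 3 + 1 = -15 + 1 = -14$)
$E = - \frac{67}{39}$ ($E = 67 \left(- \frac{1}{39}\right) = - \frac{67}{39} \approx -1.7179$)
$z{\left(t,n \right)} = \frac{10 + t}{- \frac{67}{39} + n}$ ($z{\left(t,n \right)} = \frac{t + 10}{n - \frac{67}{39}} = \frac{10 + t}{- \frac{67}{39} + n}$)
$z{\left(c,B{\left(-1 \right)} \right)} \left(-95 + 81\right) = \frac{39 \left(10 - 14\right)}{-67 + 39 \left(-1\right)^{3}} \left(-95 + 81\right) = 39 \frac{1}{-67 + 39 \left(-1\right)} \left(-4\right) \left(-14\right) = 39 \frac{1}{-67 - 39} \left(-4\right) \left(-14\right) = 39 \frac{1}{-106} \left(-4\right) \left(-14\right) = 39 \left(- \frac{1}{106}\right) \left(-4\right) \left(-14\right) = \frac{78}{53} \left(-14\right) = - \frac{1092}{53}$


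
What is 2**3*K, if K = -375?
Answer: -3000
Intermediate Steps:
2**3*K = 2**3*(-375) = 8*(-375) = -3000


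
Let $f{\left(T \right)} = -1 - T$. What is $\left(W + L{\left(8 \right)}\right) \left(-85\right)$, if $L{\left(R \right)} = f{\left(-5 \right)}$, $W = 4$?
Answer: $-680$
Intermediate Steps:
$L{\left(R \right)} = 4$ ($L{\left(R \right)} = -1 - -5 = -1 + 5 = 4$)
$\left(W + L{\left(8 \right)}\right) \left(-85\right) = \left(4 + 4\right) \left(-85\right) = 8 \left(-85\right) = -680$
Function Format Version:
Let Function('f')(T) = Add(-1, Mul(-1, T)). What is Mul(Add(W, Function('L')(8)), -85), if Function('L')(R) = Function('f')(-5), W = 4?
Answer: -680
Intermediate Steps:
Function('L')(R) = 4 (Function('L')(R) = Add(-1, Mul(-1, -5)) = Add(-1, 5) = 4)
Mul(Add(W, Function('L')(8)), -85) = Mul(Add(4, 4), -85) = Mul(8, -85) = -680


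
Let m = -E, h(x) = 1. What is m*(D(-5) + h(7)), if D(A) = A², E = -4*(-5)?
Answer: -520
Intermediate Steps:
E = 20
m = -20 (m = -1*20 = -20)
m*(D(-5) + h(7)) = -20*((-5)² + 1) = -20*(25 + 1) = -20*26 = -520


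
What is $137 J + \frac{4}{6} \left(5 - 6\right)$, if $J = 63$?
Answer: $\frac{25891}{3} \approx 8630.3$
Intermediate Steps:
$137 J + \frac{4}{6} \left(5 - 6\right) = 137 \cdot 63 + \frac{4}{6} \left(5 - 6\right) = 8631 + 4 \cdot \frac{1}{6} \left(-1\right) = 8631 + \frac{2}{3} \left(-1\right) = 8631 - \frac{2}{3} = \frac{25891}{3}$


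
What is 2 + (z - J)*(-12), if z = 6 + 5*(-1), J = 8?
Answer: 86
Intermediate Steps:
z = 1 (z = 6 - 5 = 1)
2 + (z - J)*(-12) = 2 + (1 - 1*8)*(-12) = 2 + (1 - 8)*(-12) = 2 - 7*(-12) = 2 + 84 = 86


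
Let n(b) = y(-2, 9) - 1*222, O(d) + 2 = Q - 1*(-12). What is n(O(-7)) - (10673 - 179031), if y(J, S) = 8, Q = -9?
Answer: 168144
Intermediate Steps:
O(d) = 1 (O(d) = -2 + (-9 - 1*(-12)) = -2 + (-9 + 12) = -2 + 3 = 1)
n(b) = -214 (n(b) = 8 - 1*222 = 8 - 222 = -214)
n(O(-7)) - (10673 - 179031) = -214 - (10673 - 179031) = -214 - 1*(-168358) = -214 + 168358 = 168144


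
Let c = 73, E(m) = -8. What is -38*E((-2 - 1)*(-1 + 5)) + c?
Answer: 377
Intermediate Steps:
-38*E((-2 - 1)*(-1 + 5)) + c = -38*(-8) + 73 = 304 + 73 = 377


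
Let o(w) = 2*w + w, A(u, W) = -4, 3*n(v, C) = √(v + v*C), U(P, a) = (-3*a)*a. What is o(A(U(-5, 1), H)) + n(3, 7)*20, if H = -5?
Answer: -12 + 40*√6/3 ≈ 20.660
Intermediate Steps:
U(P, a) = -3*a²
n(v, C) = √(v + C*v)/3 (n(v, C) = √(v + v*C)/3 = √(v + C*v)/3)
o(w) = 3*w
o(A(U(-5, 1), H)) + n(3, 7)*20 = 3*(-4) + (√(3*(1 + 7))/3)*20 = -12 + (√(3*8)/3)*20 = -12 + (√24/3)*20 = -12 + ((2*√6)/3)*20 = -12 + (2*√6/3)*20 = -12 + 40*√6/3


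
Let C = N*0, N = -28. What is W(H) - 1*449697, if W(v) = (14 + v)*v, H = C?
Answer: -449697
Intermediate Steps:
C = 0 (C = -28*0 = 0)
H = 0
W(v) = v*(14 + v)
W(H) - 1*449697 = 0*(14 + 0) - 1*449697 = 0*14 - 449697 = 0 - 449697 = -449697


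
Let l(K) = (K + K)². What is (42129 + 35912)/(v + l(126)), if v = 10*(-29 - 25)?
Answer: 78041/62964 ≈ 1.2395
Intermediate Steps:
v = -540 (v = 10*(-54) = -540)
l(K) = 4*K² (l(K) = (2*K)² = 4*K²)
(42129 + 35912)/(v + l(126)) = (42129 + 35912)/(-540 + 4*126²) = 78041/(-540 + 4*15876) = 78041/(-540 + 63504) = 78041/62964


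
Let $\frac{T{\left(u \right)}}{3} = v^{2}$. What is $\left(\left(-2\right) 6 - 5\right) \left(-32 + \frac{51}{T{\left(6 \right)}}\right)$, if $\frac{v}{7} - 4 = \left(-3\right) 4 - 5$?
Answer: $\frac{4504575}{8281} \approx 543.96$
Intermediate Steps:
$v = -91$ ($v = 28 + 7 \left(\left(-3\right) 4 - 5\right) = 28 + 7 \left(-12 - 5\right) = 28 + 7 \left(-17\right) = 28 - 119 = -91$)
$T{\left(u \right)} = 24843$ ($T{\left(u \right)} = 3 \left(-91\right)^{2} = 3 \cdot 8281 = 24843$)
$\left(\left(-2\right) 6 - 5\right) \left(-32 + \frac{51}{T{\left(6 \right)}}\right) = \left(\left(-2\right) 6 - 5\right) \left(-32 + \frac{51}{24843}\right) = \left(-12 - 5\right) \left(-32 + 51 \cdot \frac{1}{24843}\right) = - 17 \left(-32 + \frac{17}{8281}\right) = \left(-17\right) \left(- \frac{264975}{8281}\right) = \frac{4504575}{8281}$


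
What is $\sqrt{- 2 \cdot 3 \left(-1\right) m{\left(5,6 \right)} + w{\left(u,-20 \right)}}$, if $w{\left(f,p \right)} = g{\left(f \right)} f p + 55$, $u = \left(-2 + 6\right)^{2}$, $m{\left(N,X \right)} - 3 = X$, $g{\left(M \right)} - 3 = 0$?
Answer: $i \sqrt{851} \approx 29.172 i$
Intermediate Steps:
$g{\left(M \right)} = 3$ ($g{\left(M \right)} = 3 + 0 = 3$)
$m{\left(N,X \right)} = 3 + X$
$u = 16$ ($u = 4^{2} = 16$)
$w{\left(f,p \right)} = 55 + 3 f p$ ($w{\left(f,p \right)} = 3 f p + 55 = 55 + 3 f p$)
$\sqrt{- 2 \cdot 3 \left(-1\right) m{\left(5,6 \right)} + w{\left(u,-20 \right)}} = \sqrt{- 2 \cdot 3 \left(-1\right) \left(3 + 6\right) + \left(55 + 3 \cdot 16 \left(-20\right)\right)} = \sqrt{\left(-2\right) \left(-3\right) 9 + \left(55 - 960\right)} = \sqrt{6 \cdot 9 - 905} = \sqrt{54 - 905} = \sqrt{-851} = i \sqrt{851}$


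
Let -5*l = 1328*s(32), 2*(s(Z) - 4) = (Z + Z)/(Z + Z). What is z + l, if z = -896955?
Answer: -4490751/5 ≈ -8.9815e+5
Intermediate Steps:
s(Z) = 9/2 (s(Z) = 4 + ((Z + Z)/(Z + Z))/2 = 4 + ((2*Z)/((2*Z)))/2 = 4 + ((2*Z)*(1/(2*Z)))/2 = 4 + (1/2)*1 = 4 + 1/2 = 9/2)
l = -5976/5 (l = -1328*9/(5*2) = -1/5*5976 = -5976/5 ≈ -1195.2)
z + l = -896955 - 5976/5 = -4490751/5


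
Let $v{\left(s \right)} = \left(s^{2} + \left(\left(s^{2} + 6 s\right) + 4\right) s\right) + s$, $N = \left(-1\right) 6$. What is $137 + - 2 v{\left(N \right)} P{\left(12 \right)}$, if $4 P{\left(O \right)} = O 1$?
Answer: $101$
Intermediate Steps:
$N = -6$
$P{\left(O \right)} = \frac{O}{4}$ ($P{\left(O \right)} = \frac{O 1}{4} = \frac{O}{4}$)
$v{\left(s \right)} = s + s^{2} + s \left(4 + s^{2} + 6 s\right)$ ($v{\left(s \right)} = \left(s^{2} + \left(4 + s^{2} + 6 s\right) s\right) + s = \left(s^{2} + s \left(4 + s^{2} + 6 s\right)\right) + s = s + s^{2} + s \left(4 + s^{2} + 6 s\right)$)
$137 + - 2 v{\left(N \right)} P{\left(12 \right)} = 137 + - 2 \left(- 6 \left(5 + \left(-6\right)^{2} + 7 \left(-6\right)\right)\right) \frac{1}{4} \cdot 12 = 137 + - 2 \left(- 6 \left(5 + 36 - 42\right)\right) 3 = 137 + - 2 \left(\left(-6\right) \left(-1\right)\right) 3 = 137 + \left(-2\right) 6 \cdot 3 = 137 - 36 = 101$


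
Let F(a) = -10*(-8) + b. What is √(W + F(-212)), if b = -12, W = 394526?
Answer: √394594 ≈ 628.17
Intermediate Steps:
F(a) = 68 (F(a) = -10*(-8) - 12 = 80 - 12 = 68)
√(W + F(-212)) = √(394526 + 68) = √394594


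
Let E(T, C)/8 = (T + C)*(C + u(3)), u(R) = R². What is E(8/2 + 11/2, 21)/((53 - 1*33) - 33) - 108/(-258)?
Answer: -314526/559 ≈ -562.66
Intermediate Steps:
E(T, C) = 8*(9 + C)*(C + T) (E(T, C) = 8*((T + C)*(C + 3²)) = 8*((C + T)*(C + 9)) = 8*((C + T)*(9 + C)) = 8*((9 + C)*(C + T)) = 8*(9 + C)*(C + T))
E(8/2 + 11/2, 21)/((53 - 1*33) - 33) - 108/(-258) = (8*21² + 72*21 + 72*(8/2 + 11/2) + 8*21*(8/2 + 11/2))/((53 - 1*33) - 33) - 108/(-258) = (8*441 + 1512 + 72*(8*(½) + 11*(½)) + 8*21*(8*(½) + 11*(½)))/((53 - 33) - 33) - 108*(-1/258) = (3528 + 1512 + 72*(4 + 11/2) + 8*21*(4 + 11/2))/(20 - 33) + 18/43 = (3528 + 1512 + 72*(19/2) + 8*21*(19/2))/(-13) + 18/43 = (3528 + 1512 + 684 + 1596)*(-1/13) + 18/43 = 7320*(-1/13) + 18/43 = -7320/13 + 18/43 = -314526/559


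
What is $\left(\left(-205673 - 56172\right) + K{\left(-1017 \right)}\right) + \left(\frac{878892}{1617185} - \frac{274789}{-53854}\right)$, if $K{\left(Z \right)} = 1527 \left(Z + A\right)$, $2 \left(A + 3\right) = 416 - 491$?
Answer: $- \frac{81720134506841146}{43545940495} \approx -1.8766 \cdot 10^{6}$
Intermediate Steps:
$A = - \frac{81}{2}$ ($A = -3 + \frac{416 - 491}{2} = -3 + \frac{1}{2} \left(-75\right) = -3 - \frac{75}{2} = - \frac{81}{2} \approx -40.5$)
$K{\left(Z \right)} = - \frac{123687}{2} + 1527 Z$ ($K{\left(Z \right)} = 1527 \left(Z - \frac{81}{2}\right) = 1527 \left(- \frac{81}{2} + Z\right) = - \frac{123687}{2} + 1527 Z$)
$\left(\left(-205673 - 56172\right) + K{\left(-1017 \right)}\right) + \left(\frac{878892}{1617185} - \frac{274789}{-53854}\right) = \left(\left(-205673 - 56172\right) + \left(- \frac{123687}{2} + 1527 \left(-1017\right)\right)\right) + \left(\frac{878892}{1617185} - \frac{274789}{-53854}\right) = \left(-261845 - \frac{3229605}{2}\right) + \left(878892 \cdot \frac{1}{1617185} - - \frac{274789}{53854}\right) = \left(-261845 - \frac{3229605}{2}\right) + \left(\frac{878892}{1617185} + \frac{274789}{53854}\right) = - \frac{3753295}{2} + \frac{491716498733}{87091880990} = - \frac{81720134506841146}{43545940495}$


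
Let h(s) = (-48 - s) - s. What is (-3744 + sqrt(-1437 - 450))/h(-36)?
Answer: -156 + I*sqrt(1887)/24 ≈ -156.0 + 1.81*I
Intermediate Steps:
h(s) = -48 - 2*s
(-3744 + sqrt(-1437 - 450))/h(-36) = (-3744 + sqrt(-1437 - 450))/(-48 - 2*(-36)) = (-3744 + sqrt(-1887))/(-48 + 72) = (-3744 + I*sqrt(1887))/24 = (-3744 + I*sqrt(1887))*(1/24) = -156 + I*sqrt(1887)/24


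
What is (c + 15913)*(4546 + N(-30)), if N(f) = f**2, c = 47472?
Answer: 345194710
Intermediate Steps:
(c + 15913)*(4546 + N(-30)) = (47472 + 15913)*(4546 + (-30)**2) = 63385*(4546 + 900) = 63385*5446 = 345194710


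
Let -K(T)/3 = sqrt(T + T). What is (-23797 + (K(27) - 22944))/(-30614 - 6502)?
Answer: 46741/37116 + sqrt(6)/4124 ≈ 1.2599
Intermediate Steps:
K(T) = -3*sqrt(2)*sqrt(T) (K(T) = -3*sqrt(T + T) = -3*sqrt(2)*sqrt(T))
(-23797 + (K(27) - 22944))/(-30614 - 6502) = (-23797 + (-3*sqrt(2)*sqrt(27) - 22944))/(-30614 - 6502) = (-23797 + (-3*sqrt(2)*3*sqrt(3) - 22944))/(-37116) = (-23797 + (-9*sqrt(6) - 22944))*(-1/37116) = (-23797 + (-22944 - 9*sqrt(6)))*(-1/37116) = (-46741 - 9*sqrt(6))*(-1/37116) = 46741/37116 + sqrt(6)/4124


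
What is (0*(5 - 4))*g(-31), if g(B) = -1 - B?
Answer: 0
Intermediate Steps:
(0*(5 - 4))*g(-31) = (0*(5 - 4))*(-1 - 1*(-31)) = (0*1)*(-1 + 31) = 0*30 = 0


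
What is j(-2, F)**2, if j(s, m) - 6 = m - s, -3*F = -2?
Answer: 676/9 ≈ 75.111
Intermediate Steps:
F = 2/3 (F = -1/3*(-2) = 2/3 ≈ 0.66667)
j(s, m) = 6 + m - s (j(s, m) = 6 + (m - s) = 6 + m - s)
j(-2, F)**2 = (6 + 2/3 - 1*(-2))**2 = (6 + 2/3 + 2)**2 = (26/3)**2 = 676/9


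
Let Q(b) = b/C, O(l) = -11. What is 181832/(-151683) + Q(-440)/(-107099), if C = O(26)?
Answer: -2782870384/2320728231 ≈ -1.1991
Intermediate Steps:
C = -11
Q(b) = -b/11 (Q(b) = b/(-11) = b*(-1/11) = -b/11)
181832/(-151683) + Q(-440)/(-107099) = 181832/(-151683) - 1/11*(-440)/(-107099) = 181832*(-1/151683) + 40*(-1/107099) = -25976/21669 - 40/107099 = -2782870384/2320728231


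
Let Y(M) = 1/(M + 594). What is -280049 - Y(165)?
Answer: -212557192/759 ≈ -2.8005e+5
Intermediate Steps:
Y(M) = 1/(594 + M)
-280049 - Y(165) = -280049 - 1/(594 + 165) = -280049 - 1/759 = -212557192/759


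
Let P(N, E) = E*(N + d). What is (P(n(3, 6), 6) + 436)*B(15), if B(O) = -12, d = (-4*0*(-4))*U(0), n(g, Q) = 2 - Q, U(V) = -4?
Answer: -4944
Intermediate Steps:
d = 0 (d = (-4*0*(-4))*(-4) = (0*(-4))*(-4) = 0*(-4) = 0)
P(N, E) = E*N (P(N, E) = E*(N + 0) = E*N)
(P(n(3, 6), 6) + 436)*B(15) = (6*(2 - 1*6) + 436)*(-12) = (6*(2 - 6) + 436)*(-12) = (6*(-4) + 436)*(-12) = (-24 + 436)*(-12) = 412*(-12) = -4944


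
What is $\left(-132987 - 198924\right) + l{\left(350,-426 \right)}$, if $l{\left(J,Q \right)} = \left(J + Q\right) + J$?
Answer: $-331637$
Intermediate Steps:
$l{\left(J,Q \right)} = Q + 2 J$
$\left(-132987 - 198924\right) + l{\left(350,-426 \right)} = \left(-132987 - 198924\right) + \left(-426 + 2 \cdot 350\right) = -331911 + \left(-426 + 700\right) = -331911 + 274 = -331637$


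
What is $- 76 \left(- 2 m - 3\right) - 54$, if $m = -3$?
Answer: $-282$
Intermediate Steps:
$- 76 \left(- 2 m - 3\right) - 54 = - 76 \left(\left(-2\right) \left(-3\right) - 3\right) - 54 = - 76 \left(6 - 3\right) - 54 = \left(-76\right) 3 - 54 = -228 - 54 = -282$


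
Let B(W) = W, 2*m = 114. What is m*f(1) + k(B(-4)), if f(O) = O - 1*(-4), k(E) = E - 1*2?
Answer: 279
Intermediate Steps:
m = 57 (m = (½)*114 = 57)
k(E) = -2 + E (k(E) = E - 2 = -2 + E)
f(O) = 4 + O (f(O) = O + 4 = 4 + O)
m*f(1) + k(B(-4)) = 57*(4 + 1) + (-2 - 4) = 57*5 - 6 = 285 - 6 = 279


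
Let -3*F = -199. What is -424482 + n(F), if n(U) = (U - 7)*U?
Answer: -3784916/9 ≈ -4.2055e+5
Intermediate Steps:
F = 199/3 (F = -⅓*(-199) = 199/3 ≈ 66.333)
n(U) = U*(-7 + U) (n(U) = (-7 + U)*U = U*(-7 + U))
-424482 + n(F) = -424482 + 199*(-7 + 199/3)/3 = -424482 + (199/3)*(178/3) = -424482 + 35422/9 = -3784916/9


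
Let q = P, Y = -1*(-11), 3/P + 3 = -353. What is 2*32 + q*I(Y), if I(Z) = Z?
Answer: 22751/356 ≈ 63.907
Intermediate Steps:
P = -3/356 (P = 3/(-3 - 353) = 3/(-356) = 3*(-1/356) = -3/356 ≈ -0.0084270)
Y = 11
q = -3/356 ≈ -0.0084270
2*32 + q*I(Y) = 2*32 - 3/356*11 = 64 - 33/356 = 22751/356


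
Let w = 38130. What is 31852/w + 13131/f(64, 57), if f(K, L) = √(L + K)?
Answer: 250517701/209715 ≈ 1194.6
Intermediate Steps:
f(K, L) = √(K + L)
31852/w + 13131/f(64, 57) = 31852/38130 + 13131/(√(64 + 57)) = 31852*(1/38130) + 13131/(√121) = 15926/19065 + 13131/11 = 250517701/209715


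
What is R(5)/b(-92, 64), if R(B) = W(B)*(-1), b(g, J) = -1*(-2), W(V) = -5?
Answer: 5/2 ≈ 2.5000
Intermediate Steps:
b(g, J) = 2
R(B) = 5 (R(B) = -5*(-1) = 5)
R(5)/b(-92, 64) = 5/2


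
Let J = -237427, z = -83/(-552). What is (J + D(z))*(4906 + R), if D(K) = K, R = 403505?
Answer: -775741896699/8 ≈ -9.6968e+10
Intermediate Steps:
z = 83/552 (z = -83*(-1/552) = 83/552 ≈ 0.15036)
(J + D(z))*(4906 + R) = (-237427 + 83/552)*(4906 + 403505) = -131059621/552*408411 = -775741896699/8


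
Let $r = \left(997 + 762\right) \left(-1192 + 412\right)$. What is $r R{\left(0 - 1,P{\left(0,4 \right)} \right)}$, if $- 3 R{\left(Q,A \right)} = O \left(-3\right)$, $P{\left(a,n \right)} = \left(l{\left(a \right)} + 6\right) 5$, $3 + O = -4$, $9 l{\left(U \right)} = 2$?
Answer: $9604140$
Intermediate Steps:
$l{\left(U \right)} = \frac{2}{9}$ ($l{\left(U \right)} = \frac{1}{9} \cdot 2 = \frac{2}{9}$)
$O = -7$ ($O = -3 - 4 = -7$)
$P{\left(a,n \right)} = \frac{280}{9}$ ($P{\left(a,n \right)} = \left(\frac{2}{9} + 6\right) 5 = \frac{56}{9} \cdot 5 = \frac{280}{9}$)
$r = -1372020$ ($r = 1759 \left(-780\right) = -1372020$)
$R{\left(Q,A \right)} = -7$ ($R{\left(Q,A \right)} = - \frac{\left(-7\right) \left(-3\right)}{3} = \left(- \frac{1}{3}\right) 21 = -7$)
$r R{\left(0 - 1,P{\left(0,4 \right)} \right)} = \left(-1372020\right) \left(-7\right) = 9604140$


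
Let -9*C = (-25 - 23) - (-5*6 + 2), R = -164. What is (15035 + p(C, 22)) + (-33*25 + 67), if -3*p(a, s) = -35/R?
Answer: 7024249/492 ≈ 14277.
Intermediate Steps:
C = 20/9 (C = -((-25 - 23) - (-5*6 + 2))/9 = -(-48 - (-30 + 2))/9 = -(-48 - 1*(-28))/9 = -(-48 + 28)/9 = -⅑*(-20) = 20/9 ≈ 2.2222)
p(a, s) = -35/492 (p(a, s) = -(-35)/(3*(-164)) = -(-35)*(-1)/(3*164) = -⅓*35/164 = -35/492)
(15035 + p(C, 22)) + (-33*25 + 67) = (15035 - 35/492) + (-33*25 + 67) = 7397185/492 + (-825 + 67) = 7397185/492 - 758 = 7024249/492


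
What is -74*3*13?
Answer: -2886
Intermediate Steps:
-74*3*13 = -222*13 = -2886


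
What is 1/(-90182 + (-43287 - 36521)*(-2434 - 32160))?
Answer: 1/2760787770 ≈ 3.6222e-10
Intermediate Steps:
1/(-90182 + (-43287 - 36521)*(-2434 - 32160)) = 1/(-90182 - 79808*(-34594)) = 1/(-90182 + 2760877952) = 1/2760787770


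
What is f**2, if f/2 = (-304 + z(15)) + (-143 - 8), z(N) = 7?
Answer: 802816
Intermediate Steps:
f = -896 (f = 2*((-304 + 7) + (-143 - 8)) = 2*(-297 - 151) = 2*(-448) = -896)
f**2 = (-896)**2 = 802816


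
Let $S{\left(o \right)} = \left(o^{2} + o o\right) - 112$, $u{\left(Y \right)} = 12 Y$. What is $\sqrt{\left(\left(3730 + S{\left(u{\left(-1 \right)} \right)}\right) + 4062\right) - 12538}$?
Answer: $i \sqrt{4570} \approx 67.602 i$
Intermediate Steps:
$S{\left(o \right)} = -112 + 2 o^{2}$ ($S{\left(o \right)} = \left(o^{2} + o^{2}\right) - 112 = 2 o^{2} - 112 = -112 + 2 o^{2}$)
$\sqrt{\left(\left(3730 + S{\left(u{\left(-1 \right)} \right)}\right) + 4062\right) - 12538} = \sqrt{\left(\left(3730 - \left(112 - 2 \left(12 \left(-1\right)\right)^{2}\right)\right) + 4062\right) - 12538} = \sqrt{\left(\left(3730 - \left(112 - 2 \left(-12\right)^{2}\right)\right) + 4062\right) - 12538} = \sqrt{\left(\left(3730 + \left(-112 + 2 \cdot 144\right)\right) + 4062\right) - 12538} = \sqrt{\left(\left(3730 + \left(-112 + 288\right)\right) + 4062\right) - 12538} = \sqrt{\left(\left(3730 + 176\right) + 4062\right) - 12538} = \sqrt{\left(3906 + 4062\right) - 12538} = \sqrt{7968 - 12538} = \sqrt{-4570} = i \sqrt{4570}$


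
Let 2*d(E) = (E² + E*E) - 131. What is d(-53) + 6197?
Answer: 17881/2 ≈ 8940.5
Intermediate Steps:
d(E) = -131/2 + E² (d(E) = ((E² + E*E) - 131)/2 = ((E² + E²) - 131)/2 = (2*E² - 131)/2 = (-131 + 2*E²)/2 = -131/2 + E²)
d(-53) + 6197 = (-131/2 + (-53)²) + 6197 = (-131/2 + 2809) + 6197 = 5487/2 + 6197 = 17881/2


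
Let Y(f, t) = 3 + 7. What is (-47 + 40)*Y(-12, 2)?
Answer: -70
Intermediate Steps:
Y(f, t) = 10
(-47 + 40)*Y(-12, 2) = (-47 + 40)*10 = -7*10 = -70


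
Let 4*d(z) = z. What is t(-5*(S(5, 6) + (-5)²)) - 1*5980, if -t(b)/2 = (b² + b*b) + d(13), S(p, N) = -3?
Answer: -108773/2 ≈ -54387.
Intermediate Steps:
d(z) = z/4
t(b) = -13/2 - 4*b² (t(b) = -2*((b² + b*b) + (¼)*13) = -2*((b² + b²) + 13/4) = -2*(2*b² + 13/4) = -2*(13/4 + 2*b²) = -13/2 - 4*b²)
t(-5*(S(5, 6) + (-5)²)) - 1*5980 = (-13/2 - 4*25*(-3 + (-5)²)²) - 1*5980 = (-13/2 - 4*25*(-3 + 25)²) - 5980 = (-13/2 - 4*(-5*22)²) - 5980 = (-13/2 - 4*(-110)²) - 5980 = (-13/2 - 4*12100) - 5980 = (-13/2 - 48400) - 5980 = -96813/2 - 5980 = -108773/2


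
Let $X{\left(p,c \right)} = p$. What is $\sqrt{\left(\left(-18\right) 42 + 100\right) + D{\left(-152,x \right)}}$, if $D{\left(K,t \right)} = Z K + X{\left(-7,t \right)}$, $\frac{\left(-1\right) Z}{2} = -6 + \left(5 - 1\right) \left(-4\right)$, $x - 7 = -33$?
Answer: $i \sqrt{7351} \approx 85.738 i$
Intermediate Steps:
$x = -26$ ($x = 7 - 33 = -26$)
$Z = 44$ ($Z = - 2 \left(-6 + \left(5 - 1\right) \left(-4\right)\right) = - 2 \left(-6 + 4 \left(-4\right)\right) = - 2 \left(-6 - 16\right) = \left(-2\right) \left(-22\right) = 44$)
$D{\left(K,t \right)} = -7 + 44 K$ ($D{\left(K,t \right)} = 44 K - 7 = -7 + 44 K$)
$\sqrt{\left(\left(-18\right) 42 + 100\right) + D{\left(-152,x \right)}} = \sqrt{\left(\left(-18\right) 42 + 100\right) + \left(-7 + 44 \left(-152\right)\right)} = \sqrt{\left(-756 + 100\right) - 6695} = \sqrt{-656 - 6695} = \sqrt{-7351} = i \sqrt{7351}$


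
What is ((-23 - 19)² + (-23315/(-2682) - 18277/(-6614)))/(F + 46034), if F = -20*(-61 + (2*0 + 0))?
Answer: 7873593949/209556699498 ≈ 0.037573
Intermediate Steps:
F = 1220 (F = -20*(-61 + (0 + 0)) = -20*(-61 + 0) = -20*(-61) = 1220)
((-23 - 19)² + (-23315/(-2682) - 18277/(-6614)))/(F + 46034) = ((-23 - 19)² + (-23315/(-2682) - 18277/(-6614)))/(1220 + 46034) = ((-42)² + (-23315*(-1/2682) - 18277*(-1/6614)))/47254 = (1764 + (23315/2682 + 18277/6614))*(1/47254) = (1764 + 50806081/4434687)*(1/47254) = (7873593949/4434687)*(1/47254) = 7873593949/209556699498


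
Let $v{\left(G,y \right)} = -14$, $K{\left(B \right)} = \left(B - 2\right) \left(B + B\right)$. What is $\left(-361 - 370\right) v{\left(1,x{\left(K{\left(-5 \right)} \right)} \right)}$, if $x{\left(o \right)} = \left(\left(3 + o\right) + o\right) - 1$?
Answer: $10234$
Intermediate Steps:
$K{\left(B \right)} = 2 B \left(-2 + B\right)$ ($K{\left(B \right)} = \left(-2 + B\right) 2 B = 2 B \left(-2 + B\right)$)
$x{\left(o \right)} = 2 + 2 o$ ($x{\left(o \right)} = \left(3 + 2 o\right) - 1 = 2 + 2 o$)
$\left(-361 - 370\right) v{\left(1,x{\left(K{\left(-5 \right)} \right)} \right)} = \left(-361 - 370\right) \left(-14\right) = \left(-731\right) \left(-14\right) = 10234$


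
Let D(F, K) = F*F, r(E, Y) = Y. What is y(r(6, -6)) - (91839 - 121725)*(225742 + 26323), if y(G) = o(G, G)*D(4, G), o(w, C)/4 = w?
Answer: 7533214206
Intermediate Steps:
o(w, C) = 4*w
D(F, K) = F**2
y(G) = 64*G (y(G) = (4*G)*4**2 = (4*G)*16 = 64*G)
y(r(6, -6)) - (91839 - 121725)*(225742 + 26323) = 64*(-6) - (91839 - 121725)*(225742 + 26323) = -384 - (-29886)*252065 = -384 - 1*(-7533214590) = -384 + 7533214590 = 7533214206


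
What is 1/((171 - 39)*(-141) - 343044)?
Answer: -1/361656 ≈ -2.7651e-6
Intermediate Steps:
1/((171 - 39)*(-141) - 343044) = 1/(132*(-141) - 343044) = 1/(-18612 - 343044) = 1/(-361656) = -1/361656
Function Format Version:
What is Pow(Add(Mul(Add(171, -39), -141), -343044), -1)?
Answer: Rational(-1, 361656) ≈ -2.7651e-6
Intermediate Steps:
Pow(Add(Mul(Add(171, -39), -141), -343044), -1) = Pow(Add(Mul(132, -141), -343044), -1) = Pow(Add(-18612, -343044), -1) = Pow(-361656, -1) = Rational(-1, 361656)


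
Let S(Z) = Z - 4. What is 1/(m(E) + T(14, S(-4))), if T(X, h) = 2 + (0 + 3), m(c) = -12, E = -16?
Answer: -⅐ ≈ -0.14286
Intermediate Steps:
S(Z) = -4 + Z
T(X, h) = 5 (T(X, h) = 2 + 3 = 5)
1/(m(E) + T(14, S(-4))) = 1/(-12 + 5) = 1/(-7) = -⅐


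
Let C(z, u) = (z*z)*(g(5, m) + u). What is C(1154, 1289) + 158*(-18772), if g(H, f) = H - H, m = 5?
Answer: 1713615948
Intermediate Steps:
g(H, f) = 0
C(z, u) = u*z² (C(z, u) = (z*z)*(0 + u) = z²*u = u*z²)
C(1154, 1289) + 158*(-18772) = 1289*1154² + 158*(-18772) = 1289*1331716 - 2965976 = 1716581924 - 2965976 = 1713615948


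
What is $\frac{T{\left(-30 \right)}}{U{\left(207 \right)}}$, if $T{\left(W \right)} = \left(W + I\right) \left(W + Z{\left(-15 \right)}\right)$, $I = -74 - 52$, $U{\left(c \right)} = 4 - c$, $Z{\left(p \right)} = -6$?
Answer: $- \frac{5616}{203} \approx -27.665$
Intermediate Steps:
$I = -126$ ($I = -74 - 52 = -126$)
$T{\left(W \right)} = \left(-126 + W\right) \left(-6 + W\right)$ ($T{\left(W \right)} = \left(W - 126\right) \left(W - 6\right) = \left(-126 + W\right) \left(-6 + W\right)$)
$\frac{T{\left(-30 \right)}}{U{\left(207 \right)}} = \frac{756 + \left(-30\right)^{2} - -3960}{4 - 207} = \frac{756 + 900 + 3960}{4 - 207} = \frac{5616}{-203} = 5616 \left(- \frac{1}{203}\right) = - \frac{5616}{203}$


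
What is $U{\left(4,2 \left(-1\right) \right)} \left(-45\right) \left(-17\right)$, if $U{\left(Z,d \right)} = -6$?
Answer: $-4590$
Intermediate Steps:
$U{\left(4,2 \left(-1\right) \right)} \left(-45\right) \left(-17\right) = \left(-6\right) \left(-45\right) \left(-17\right) = 270 \left(-17\right) = -4590$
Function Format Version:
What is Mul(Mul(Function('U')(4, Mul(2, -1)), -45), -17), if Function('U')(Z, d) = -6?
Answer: -4590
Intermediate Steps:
Mul(Mul(Function('U')(4, Mul(2, -1)), -45), -17) = Mul(Mul(-6, -45), -17) = Mul(270, -17) = -4590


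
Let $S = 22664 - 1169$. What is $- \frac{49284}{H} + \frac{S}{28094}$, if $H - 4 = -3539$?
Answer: $\frac{1460569521}{99312290} \approx 14.707$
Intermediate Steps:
$S = 21495$
$H = -3535$ ($H = 4 - 3539 = -3535$)
$- \frac{49284}{H} + \frac{S}{28094} = - \frac{49284}{-3535} + \frac{21495}{28094} = \left(-49284\right) \left(- \frac{1}{3535}\right) + 21495 \cdot \frac{1}{28094} = \frac{49284}{3535} + \frac{21495}{28094} = \frac{1460569521}{99312290}$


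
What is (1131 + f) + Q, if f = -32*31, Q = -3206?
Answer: -3067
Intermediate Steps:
f = -992
(1131 + f) + Q = (1131 - 992) - 3206 = 139 - 3206 = -3067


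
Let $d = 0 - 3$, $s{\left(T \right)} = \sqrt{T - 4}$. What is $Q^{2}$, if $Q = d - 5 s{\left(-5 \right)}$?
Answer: $-216 + 90 i \approx -216.0 + 90.0 i$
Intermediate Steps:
$s{\left(T \right)} = \sqrt{-4 + T}$
$d = -3$ ($d = 0 - 3 = -3$)
$Q = -3 - 15 i$ ($Q = -3 - 5 \sqrt{-4 - 5} = -3 - 5 \sqrt{-9} = -3 - 5 \cdot 3 i = -3 - 15 i \approx -3.0 - 15.0 i$)
$Q^{2} = \left(-3 - 15 i\right)^{2}$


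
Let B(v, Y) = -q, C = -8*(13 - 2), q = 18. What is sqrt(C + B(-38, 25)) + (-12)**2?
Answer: 144 + I*sqrt(106) ≈ 144.0 + 10.296*I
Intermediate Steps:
C = -88 (C = -8*11 = -88)
B(v, Y) = -18 (B(v, Y) = -1*18 = -18)
sqrt(C + B(-38, 25)) + (-12)**2 = sqrt(-88 - 18) + (-12)**2 = sqrt(-106) + 144 = I*sqrt(106) + 144 = 144 + I*sqrt(106)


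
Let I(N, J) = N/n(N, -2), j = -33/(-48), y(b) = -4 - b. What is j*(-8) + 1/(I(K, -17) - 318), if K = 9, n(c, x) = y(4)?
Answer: -28099/5106 ≈ -5.5031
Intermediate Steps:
j = 11/16 (j = -33*(-1/48) = 11/16 ≈ 0.68750)
n(c, x) = -8 (n(c, x) = -4 - 1*4 = -4 - 4 = -8)
I(N, J) = -N/8 (I(N, J) = N/(-8) = N*(-1/8) = -N/8)
j*(-8) + 1/(I(K, -17) - 318) = (11/16)*(-8) + 1/(-1/8*9 - 318) = -11/2 + 1/(-9/8 - 318) = -11/2 + 1/(-2553/8) = -11/2 - 8/2553 = -28099/5106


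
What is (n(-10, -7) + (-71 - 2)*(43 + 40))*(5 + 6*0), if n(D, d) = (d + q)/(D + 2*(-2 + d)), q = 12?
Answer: -848285/28 ≈ -30296.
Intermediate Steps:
n(D, d) = (12 + d)/(-4 + D + 2*d) (n(D, d) = (d + 12)/(D + 2*(-2 + d)) = (12 + d)/(D + (-4 + 2*d)) = (12 + d)/(-4 + D + 2*d))
(n(-10, -7) + (-71 - 2)*(43 + 40))*(5 + 6*0) = ((12 - 7)/(-4 - 10 + 2*(-7)) + (-71 - 2)*(43 + 40))*(5 + 6*0) = (5/(-4 - 10 - 14) - 73*83)*(5 + 0) = (5/(-28) - 6059)*5 = (-1/28*5 - 6059)*5 = (-5/28 - 6059)*5 = -169657/28*5 = -848285/28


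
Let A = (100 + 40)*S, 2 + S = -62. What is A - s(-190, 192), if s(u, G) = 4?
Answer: -8964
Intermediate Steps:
S = -64 (S = -2 - 62 = -64)
A = -8960 (A = (100 + 40)*(-64) = 140*(-64) = -8960)
A - s(-190, 192) = -8960 - 1*4 = -8960 - 4 = -8964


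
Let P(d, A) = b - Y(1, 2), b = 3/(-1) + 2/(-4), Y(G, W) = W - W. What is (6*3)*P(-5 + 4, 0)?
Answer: -63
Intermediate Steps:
Y(G, W) = 0
b = -7/2 (b = 3*(-1) + 2*(-¼) = -3 - ½ = -7/2 ≈ -3.5000)
P(d, A) = -7/2 (P(d, A) = -7/2 - 1*0 = -7/2 + 0 = -7/2)
(6*3)*P(-5 + 4, 0) = (6*3)*(-7/2) = 18*(-7/2) = -63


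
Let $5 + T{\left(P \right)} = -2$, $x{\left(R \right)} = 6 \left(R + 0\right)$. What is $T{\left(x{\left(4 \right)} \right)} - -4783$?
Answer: $4776$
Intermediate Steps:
$x{\left(R \right)} = 6 R$
$T{\left(P \right)} = -7$ ($T{\left(P \right)} = -5 - 2 = -7$)
$T{\left(x{\left(4 \right)} \right)} - -4783 = -7 - -4783 = -7 + 4783 = 4776$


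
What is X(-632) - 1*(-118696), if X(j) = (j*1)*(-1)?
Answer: 119328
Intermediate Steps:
X(j) = -j (X(j) = j*(-1) = -j)
X(-632) - 1*(-118696) = -1*(-632) - 1*(-118696) = 632 + 118696 = 119328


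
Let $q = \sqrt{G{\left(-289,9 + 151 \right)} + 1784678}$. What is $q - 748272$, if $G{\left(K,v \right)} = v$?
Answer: $-748272 + \sqrt{1784838} \approx -7.4694 \cdot 10^{5}$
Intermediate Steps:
$q = \sqrt{1784838}$ ($q = \sqrt{\left(9 + 151\right) + 1784678} = \sqrt{160 + 1784678} = \sqrt{1784838} \approx 1336.0$)
$q - 748272 = \sqrt{1784838} - 748272 = -748272 + \sqrt{1784838}$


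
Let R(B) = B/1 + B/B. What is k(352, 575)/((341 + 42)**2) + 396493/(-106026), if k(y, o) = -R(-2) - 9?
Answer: -58162009885/15552847914 ≈ -3.7396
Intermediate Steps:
R(B) = 1 + B (R(B) = B*1 + 1 = B + 1 = 1 + B)
k(y, o) = -8 (k(y, o) = -(1 - 2) - 9 = -1*(-1) - 9 = 1 - 9 = -8)
k(352, 575)/((341 + 42)**2) + 396493/(-106026) = -8/(341 + 42)**2 + 396493/(-106026) = -8/(383**2) + 396493*(-1/106026) = -8/146689 - 396493/106026 = -58162009885/15552847914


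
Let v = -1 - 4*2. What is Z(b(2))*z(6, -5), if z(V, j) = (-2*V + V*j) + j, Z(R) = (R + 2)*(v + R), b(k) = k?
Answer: 1316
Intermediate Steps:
v = -9 (v = -1 - 8 = -9)
Z(R) = (-9 + R)*(2 + R) (Z(R) = (R + 2)*(-9 + R) = (2 + R)*(-9 + R) = (-9 + R)*(2 + R))
z(V, j) = j - 2*V + V*j
Z(b(2))*z(6, -5) = (-18 + 2² - 7*2)*(-5 - 2*6 + 6*(-5)) = (-18 + 4 - 14)*(-5 - 12 - 30) = -28*(-47) = 1316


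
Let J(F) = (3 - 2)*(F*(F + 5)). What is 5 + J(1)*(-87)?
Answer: -517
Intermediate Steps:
J(F) = F*(5 + F) (J(F) = 1*(F*(5 + F)) = F*(5 + F))
5 + J(1)*(-87) = 5 + (1*(5 + 1))*(-87) = 5 + (1*6)*(-87) = 5 + 6*(-87) = 5 - 522 = -517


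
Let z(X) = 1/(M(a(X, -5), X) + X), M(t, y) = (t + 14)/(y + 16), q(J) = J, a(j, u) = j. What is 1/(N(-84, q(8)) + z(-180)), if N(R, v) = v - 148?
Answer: -14677/2054862 ≈ -0.0071426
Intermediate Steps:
M(t, y) = (14 + t)/(16 + y)
N(R, v) = -148 + v
z(X) = 1/(X + (14 + X)/(16 + X)) (z(X) = 1/((14 + X)/(16 + X) + X) = 1/(X + (14 + X)/(16 + X)))
1/(N(-84, q(8)) + z(-180)) = 1/((-148 + 8) + (16 - 180)/(14 - 180 - 180*(16 - 180))) = 1/(-140 - 164/(14 - 180 - 180*(-164))) = 1/(-140 - 164/(14 - 180 + 29520)) = 1/(-140 - 164/29354) = 1/(-140 + (1/29354)*(-164)) = 1/(-140 - 82/14677) = 1/(-2054862/14677) = -14677/2054862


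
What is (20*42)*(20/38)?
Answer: 8400/19 ≈ 442.11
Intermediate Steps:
(20*42)*(20/38) = 840*(20*(1/38)) = 840*(10/19) = 8400/19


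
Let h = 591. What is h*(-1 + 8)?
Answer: 4137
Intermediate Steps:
h*(-1 + 8) = 591*(-1 + 8) = 591*7 = 4137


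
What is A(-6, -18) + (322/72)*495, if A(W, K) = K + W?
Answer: 8759/4 ≈ 2189.8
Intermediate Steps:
A(-6, -18) + (322/72)*495 = (-18 - 6) + (322/72)*495 = -24 + (322*(1/72))*495 = -24 + (161/36)*495 = -24 + 8855/4 = 8759/4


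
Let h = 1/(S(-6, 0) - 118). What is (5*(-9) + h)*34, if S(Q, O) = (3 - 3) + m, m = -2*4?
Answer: -96407/63 ≈ -1530.3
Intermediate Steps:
m = -8
S(Q, O) = -8 (S(Q, O) = (3 - 3) - 8 = 0 - 8 = -8)
h = -1/126 (h = 1/(-8 - 118) = 1/(-126) = -1/126 ≈ -0.0079365)
(5*(-9) + h)*34 = (5*(-9) - 1/126)*34 = (-45 - 1/126)*34 = -5671/126*34 = -96407/63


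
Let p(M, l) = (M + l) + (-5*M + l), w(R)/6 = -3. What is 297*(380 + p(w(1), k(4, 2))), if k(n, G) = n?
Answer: 136620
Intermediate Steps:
w(R) = -18 (w(R) = 6*(-3) = -18)
p(M, l) = -4*M + 2*l (p(M, l) = (M + l) + (l - 5*M) = -4*M + 2*l)
297*(380 + p(w(1), k(4, 2))) = 297*(380 + (-4*(-18) + 2*4)) = 297*(380 + (72 + 8)) = 297*(380 + 80) = 297*460 = 136620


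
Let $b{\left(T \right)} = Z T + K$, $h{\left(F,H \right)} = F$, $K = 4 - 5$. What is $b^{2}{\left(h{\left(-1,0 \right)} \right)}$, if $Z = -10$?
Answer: $81$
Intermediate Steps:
$K = -1$
$b{\left(T \right)} = -1 - 10 T$ ($b{\left(T \right)} = - 10 T - 1 = -1 - 10 T$)
$b^{2}{\left(h{\left(-1,0 \right)} \right)} = \left(-1 - -10\right)^{2} = \left(-1 + 10\right)^{2} = 9^{2} = 81$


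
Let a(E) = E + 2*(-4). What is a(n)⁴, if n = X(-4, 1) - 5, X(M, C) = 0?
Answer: 28561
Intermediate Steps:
n = -5 (n = 0 - 5 = -5)
a(E) = -8 + E (a(E) = E - 8 = -8 + E)
a(n)⁴ = (-8 - 5)⁴ = (-13)⁴ = 28561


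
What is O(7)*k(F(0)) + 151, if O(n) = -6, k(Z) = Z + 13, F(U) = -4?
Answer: 97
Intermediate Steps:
k(Z) = 13 + Z
O(7)*k(F(0)) + 151 = -6*(13 - 4) + 151 = -6*9 + 151 = -54 + 151 = 97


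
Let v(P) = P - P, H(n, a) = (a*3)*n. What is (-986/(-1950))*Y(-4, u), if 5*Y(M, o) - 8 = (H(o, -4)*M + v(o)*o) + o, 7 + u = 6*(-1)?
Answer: -310097/4875 ≈ -63.610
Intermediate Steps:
H(n, a) = 3*a*n (H(n, a) = (3*a)*n = 3*a*n)
u = -13 (u = -7 + 6*(-1) = -7 - 6 = -13)
v(P) = 0
Y(M, o) = 8/5 + o/5 - 12*M*o/5 (Y(M, o) = 8/5 + (((3*(-4)*o)*M + 0*o) + o)/5 = 8/5 + (((-12*o)*M + 0) + o)/5 = 8/5 + ((-12*M*o + 0) + o)/5 = 8/5 + (-12*M*o + o)/5 = 8/5 + (o - 12*M*o)/5 = 8/5 + (o/5 - 12*M*o/5) = 8/5 + o/5 - 12*M*o/5)
(-986/(-1950))*Y(-4, u) = (-986/(-1950))*(8/5 + (⅕)*(-13) - 12/5*(-4)*(-13)) = (-986*(-1/1950))*(8/5 - 13/5 - 624/5) = (493/975)*(-629/5) = -310097/4875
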